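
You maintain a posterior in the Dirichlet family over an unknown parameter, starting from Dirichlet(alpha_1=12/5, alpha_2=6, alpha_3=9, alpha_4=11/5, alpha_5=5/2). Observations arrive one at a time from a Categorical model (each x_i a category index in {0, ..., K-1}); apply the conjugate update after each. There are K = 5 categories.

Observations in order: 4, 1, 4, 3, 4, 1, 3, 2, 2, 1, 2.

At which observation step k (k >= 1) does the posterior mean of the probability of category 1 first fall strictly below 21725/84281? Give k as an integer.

k = 9

obs 1: x=4 → posterior Dirichlet(12/5, 6, 9, 11/5, 7/2)
obs 2: x=1 → posterior Dirichlet(12/5, 7, 9, 11/5, 7/2)
obs 3: x=4 → posterior Dirichlet(12/5, 7, 9, 11/5, 9/2)
obs 4: x=3 → posterior Dirichlet(12/5, 7, 9, 16/5, 9/2)
obs 5: x=4 → posterior Dirichlet(12/5, 7, 9, 16/5, 11/2)
obs 6: x=1 → posterior Dirichlet(12/5, 8, 9, 16/5, 11/2)
obs 7: x=3 → posterior Dirichlet(12/5, 8, 9, 21/5, 11/2)
obs 8: x=2 → posterior Dirichlet(12/5, 8, 10, 21/5, 11/2)
obs 9: x=2 → posterior Dirichlet(12/5, 8, 11, 21/5, 11/2)
obs 10: x=1 → posterior Dirichlet(12/5, 9, 11, 21/5, 11/2)
obs 11: x=2 → posterior Dirichlet(12/5, 9, 12, 21/5, 11/2)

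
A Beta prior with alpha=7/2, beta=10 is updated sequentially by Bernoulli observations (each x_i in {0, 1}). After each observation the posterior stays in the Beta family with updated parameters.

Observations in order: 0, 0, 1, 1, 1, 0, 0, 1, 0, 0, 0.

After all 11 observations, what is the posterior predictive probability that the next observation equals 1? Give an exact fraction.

obs 1: x=0 → posterior Beta(7/2, 11)
obs 2: x=0 → posterior Beta(7/2, 12)
obs 3: x=1 → posterior Beta(9/2, 12)
obs 4: x=1 → posterior Beta(11/2, 12)
obs 5: x=1 → posterior Beta(13/2, 12)
obs 6: x=0 → posterior Beta(13/2, 13)
obs 7: x=0 → posterior Beta(13/2, 14)
obs 8: x=1 → posterior Beta(15/2, 14)
obs 9: x=0 → posterior Beta(15/2, 15)
obs 10: x=0 → posterior Beta(15/2, 16)
obs 11: x=0 → posterior Beta(15/2, 17)

15/49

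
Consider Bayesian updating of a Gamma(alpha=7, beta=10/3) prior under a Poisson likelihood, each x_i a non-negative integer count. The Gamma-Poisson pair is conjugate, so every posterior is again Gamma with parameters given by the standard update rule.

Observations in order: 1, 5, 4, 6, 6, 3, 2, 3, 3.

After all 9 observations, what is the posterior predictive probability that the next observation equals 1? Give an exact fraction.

obs 1: x=1 → posterior Gamma(8, 13/3)
obs 2: x=5 → posterior Gamma(13, 16/3)
obs 3: x=4 → posterior Gamma(17, 19/3)
obs 4: x=6 → posterior Gamma(23, 22/3)
obs 5: x=6 → posterior Gamma(29, 25/3)
obs 6: x=3 → posterior Gamma(32, 28/3)
obs 7: x=2 → posterior Gamma(34, 31/3)
obs 8: x=3 → posterior Gamma(37, 34/3)
obs 9: x=3 → posterior Gamma(40, 37/3)

1603947752745036189819928961537840778660572981432852137085440803/12089258196146291747061760000000000000000000000000000000000000000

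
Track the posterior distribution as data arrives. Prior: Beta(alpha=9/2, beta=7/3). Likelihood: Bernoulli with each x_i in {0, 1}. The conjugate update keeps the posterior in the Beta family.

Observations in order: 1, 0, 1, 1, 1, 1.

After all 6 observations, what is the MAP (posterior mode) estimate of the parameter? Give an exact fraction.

51/65

obs 1: x=1 → posterior Beta(11/2, 7/3)
obs 2: x=0 → posterior Beta(11/2, 10/3)
obs 3: x=1 → posterior Beta(13/2, 10/3)
obs 4: x=1 → posterior Beta(15/2, 10/3)
obs 5: x=1 → posterior Beta(17/2, 10/3)
obs 6: x=1 → posterior Beta(19/2, 10/3)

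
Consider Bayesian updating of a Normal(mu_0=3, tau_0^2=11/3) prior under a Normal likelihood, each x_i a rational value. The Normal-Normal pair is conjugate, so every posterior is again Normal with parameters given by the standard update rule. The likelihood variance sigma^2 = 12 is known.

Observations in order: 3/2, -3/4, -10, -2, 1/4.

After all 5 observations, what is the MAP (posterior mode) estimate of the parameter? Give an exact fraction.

-1/7

obs 1: x=3/2 → posterior Normal(249/94, 132/47)
obs 2: x=-3/4 → posterior Normal(465/232, 66/29)
obs 3: x=-10 → posterior Normal(25/276, 44/23)
obs 4: x=-2 → posterior Normal(-63/320, 33/20)
obs 5: x=1/4 → posterior Normal(-1/7, 132/91)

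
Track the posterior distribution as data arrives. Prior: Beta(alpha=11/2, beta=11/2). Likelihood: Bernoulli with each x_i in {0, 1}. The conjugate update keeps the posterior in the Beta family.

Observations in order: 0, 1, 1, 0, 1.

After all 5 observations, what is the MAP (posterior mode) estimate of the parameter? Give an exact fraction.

obs 1: x=0 → posterior Beta(11/2, 13/2)
obs 2: x=1 → posterior Beta(13/2, 13/2)
obs 3: x=1 → posterior Beta(15/2, 13/2)
obs 4: x=0 → posterior Beta(15/2, 15/2)
obs 5: x=1 → posterior Beta(17/2, 15/2)

15/28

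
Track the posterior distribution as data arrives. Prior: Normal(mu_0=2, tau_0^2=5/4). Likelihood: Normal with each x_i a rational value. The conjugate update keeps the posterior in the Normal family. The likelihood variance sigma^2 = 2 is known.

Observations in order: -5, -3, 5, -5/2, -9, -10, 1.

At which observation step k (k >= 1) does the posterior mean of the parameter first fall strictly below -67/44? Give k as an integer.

k = 5

obs 1: x=-5 → posterior Normal(-9/13, 10/13)
obs 2: x=-3 → posterior Normal(-4/3, 5/9)
obs 3: x=5 → posterior Normal(1/23, 10/23)
obs 4: x=-5/2 → posterior Normal(-23/56, 5/14)
obs 5: x=-9 → posterior Normal(-113/66, 10/33)
obs 6: x=-10 → posterior Normal(-213/76, 5/19)
obs 7: x=1 → posterior Normal(-203/86, 10/43)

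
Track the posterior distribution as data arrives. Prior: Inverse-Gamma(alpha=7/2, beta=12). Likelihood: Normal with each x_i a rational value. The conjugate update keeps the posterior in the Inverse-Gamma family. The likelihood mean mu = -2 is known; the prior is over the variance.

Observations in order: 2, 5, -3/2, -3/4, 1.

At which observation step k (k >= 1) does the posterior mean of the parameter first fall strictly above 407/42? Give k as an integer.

k = 2

obs 1: x=2 → posterior Inverse-Gamma(4, 20)
obs 2: x=5 → posterior Inverse-Gamma(9/2, 89/2)
obs 3: x=-3/2 → posterior Inverse-Gamma(5, 357/8)
obs 4: x=-3/4 → posterior Inverse-Gamma(11/2, 1453/32)
obs 5: x=1 → posterior Inverse-Gamma(6, 1597/32)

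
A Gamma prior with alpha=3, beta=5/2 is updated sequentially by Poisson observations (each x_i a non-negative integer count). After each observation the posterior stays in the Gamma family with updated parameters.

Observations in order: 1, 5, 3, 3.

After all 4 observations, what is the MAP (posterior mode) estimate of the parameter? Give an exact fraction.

obs 1: x=1 → posterior Gamma(4, 7/2)
obs 2: x=5 → posterior Gamma(9, 9/2)
obs 3: x=3 → posterior Gamma(12, 11/2)
obs 4: x=3 → posterior Gamma(15, 13/2)

28/13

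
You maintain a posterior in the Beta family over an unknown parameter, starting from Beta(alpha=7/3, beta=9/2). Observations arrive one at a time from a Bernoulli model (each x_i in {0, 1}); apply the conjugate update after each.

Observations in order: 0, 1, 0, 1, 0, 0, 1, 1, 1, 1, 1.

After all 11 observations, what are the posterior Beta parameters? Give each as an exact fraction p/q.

obs 1: x=0 → posterior Beta(7/3, 11/2)
obs 2: x=1 → posterior Beta(10/3, 11/2)
obs 3: x=0 → posterior Beta(10/3, 13/2)
obs 4: x=1 → posterior Beta(13/3, 13/2)
obs 5: x=0 → posterior Beta(13/3, 15/2)
obs 6: x=0 → posterior Beta(13/3, 17/2)
obs 7: x=1 → posterior Beta(16/3, 17/2)
obs 8: x=1 → posterior Beta(19/3, 17/2)
obs 9: x=1 → posterior Beta(22/3, 17/2)
obs 10: x=1 → posterior Beta(25/3, 17/2)
obs 11: x=1 → posterior Beta(28/3, 17/2)

alpha=28/3, beta=17/2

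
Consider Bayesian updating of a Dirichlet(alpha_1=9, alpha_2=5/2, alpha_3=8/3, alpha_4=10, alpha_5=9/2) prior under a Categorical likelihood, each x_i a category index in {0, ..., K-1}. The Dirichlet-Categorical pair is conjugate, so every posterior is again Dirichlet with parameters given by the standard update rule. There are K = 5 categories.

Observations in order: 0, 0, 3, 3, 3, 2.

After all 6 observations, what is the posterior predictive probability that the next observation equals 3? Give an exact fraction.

obs 1: x=0 → posterior Dirichlet(10, 5/2, 8/3, 10, 9/2)
obs 2: x=0 → posterior Dirichlet(11, 5/2, 8/3, 10, 9/2)
obs 3: x=3 → posterior Dirichlet(11, 5/2, 8/3, 11, 9/2)
obs 4: x=3 → posterior Dirichlet(11, 5/2, 8/3, 12, 9/2)
obs 5: x=3 → posterior Dirichlet(11, 5/2, 8/3, 13, 9/2)
obs 6: x=2 → posterior Dirichlet(11, 5/2, 11/3, 13, 9/2)

3/8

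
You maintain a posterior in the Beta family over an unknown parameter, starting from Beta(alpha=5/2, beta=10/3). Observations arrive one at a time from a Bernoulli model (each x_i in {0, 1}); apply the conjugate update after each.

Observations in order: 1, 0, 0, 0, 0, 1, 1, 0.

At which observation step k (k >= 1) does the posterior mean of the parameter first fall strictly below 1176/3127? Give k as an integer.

k = 4

obs 1: x=1 → posterior Beta(7/2, 10/3)
obs 2: x=0 → posterior Beta(7/2, 13/3)
obs 3: x=0 → posterior Beta(7/2, 16/3)
obs 4: x=0 → posterior Beta(7/2, 19/3)
obs 5: x=0 → posterior Beta(7/2, 22/3)
obs 6: x=1 → posterior Beta(9/2, 22/3)
obs 7: x=1 → posterior Beta(11/2, 22/3)
obs 8: x=0 → posterior Beta(11/2, 25/3)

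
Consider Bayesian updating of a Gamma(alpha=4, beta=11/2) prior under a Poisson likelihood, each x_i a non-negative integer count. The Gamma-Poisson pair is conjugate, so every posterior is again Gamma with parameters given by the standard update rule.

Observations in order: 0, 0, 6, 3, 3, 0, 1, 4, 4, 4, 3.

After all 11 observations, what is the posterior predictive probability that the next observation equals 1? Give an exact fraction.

obs 1: x=0 → posterior Gamma(4, 13/2)
obs 2: x=0 → posterior Gamma(4, 15/2)
obs 3: x=6 → posterior Gamma(10, 17/2)
obs 4: x=3 → posterior Gamma(13, 19/2)
obs 5: x=3 → posterior Gamma(16, 21/2)
obs 6: x=0 → posterior Gamma(16, 23/2)
obs 7: x=1 → posterior Gamma(17, 25/2)
obs 8: x=4 → posterior Gamma(21, 27/2)
obs 9: x=4 → posterior Gamma(25, 29/2)
obs 10: x=4 → posterior Gamma(29, 31/2)
obs 11: x=3 → posterior Gamma(32, 33/2)

250395229261112296416225027752076674985381204131904/900006121921754037511662394623272120952606201171875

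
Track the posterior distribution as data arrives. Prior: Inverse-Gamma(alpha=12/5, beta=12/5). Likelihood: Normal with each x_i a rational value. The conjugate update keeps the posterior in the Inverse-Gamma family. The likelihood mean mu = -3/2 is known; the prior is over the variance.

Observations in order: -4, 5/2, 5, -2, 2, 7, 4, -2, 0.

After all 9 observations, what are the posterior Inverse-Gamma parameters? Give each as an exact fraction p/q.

alpha=69/10, beta=467/5

obs 1: x=-4 → posterior Inverse-Gamma(29/10, 221/40)
obs 2: x=5/2 → posterior Inverse-Gamma(17/5, 541/40)
obs 3: x=5 → posterior Inverse-Gamma(39/10, 693/20)
obs 4: x=-2 → posterior Inverse-Gamma(22/5, 1391/40)
obs 5: x=2 → posterior Inverse-Gamma(49/10, 409/10)
obs 6: x=7 → posterior Inverse-Gamma(27/5, 3081/40)
obs 7: x=4 → posterior Inverse-Gamma(59/10, 1843/20)
obs 8: x=-2 → posterior Inverse-Gamma(32/5, 3691/40)
obs 9: x=0 → posterior Inverse-Gamma(69/10, 467/5)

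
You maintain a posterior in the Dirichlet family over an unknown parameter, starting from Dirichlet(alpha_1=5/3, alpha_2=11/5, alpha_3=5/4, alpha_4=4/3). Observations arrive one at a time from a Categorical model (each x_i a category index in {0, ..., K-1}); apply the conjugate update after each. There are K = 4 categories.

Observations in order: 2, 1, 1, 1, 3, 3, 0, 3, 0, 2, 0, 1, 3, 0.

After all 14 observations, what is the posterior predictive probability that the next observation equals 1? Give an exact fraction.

124/409

obs 1: x=2 → posterior Dirichlet(5/3, 11/5, 9/4, 4/3)
obs 2: x=1 → posterior Dirichlet(5/3, 16/5, 9/4, 4/3)
obs 3: x=1 → posterior Dirichlet(5/3, 21/5, 9/4, 4/3)
obs 4: x=1 → posterior Dirichlet(5/3, 26/5, 9/4, 4/3)
obs 5: x=3 → posterior Dirichlet(5/3, 26/5, 9/4, 7/3)
obs 6: x=3 → posterior Dirichlet(5/3, 26/5, 9/4, 10/3)
obs 7: x=0 → posterior Dirichlet(8/3, 26/5, 9/4, 10/3)
obs 8: x=3 → posterior Dirichlet(8/3, 26/5, 9/4, 13/3)
obs 9: x=0 → posterior Dirichlet(11/3, 26/5, 9/4, 13/3)
obs 10: x=2 → posterior Dirichlet(11/3, 26/5, 13/4, 13/3)
obs 11: x=0 → posterior Dirichlet(14/3, 26/5, 13/4, 13/3)
obs 12: x=1 → posterior Dirichlet(14/3, 31/5, 13/4, 13/3)
obs 13: x=3 → posterior Dirichlet(14/3, 31/5, 13/4, 16/3)
obs 14: x=0 → posterior Dirichlet(17/3, 31/5, 13/4, 16/3)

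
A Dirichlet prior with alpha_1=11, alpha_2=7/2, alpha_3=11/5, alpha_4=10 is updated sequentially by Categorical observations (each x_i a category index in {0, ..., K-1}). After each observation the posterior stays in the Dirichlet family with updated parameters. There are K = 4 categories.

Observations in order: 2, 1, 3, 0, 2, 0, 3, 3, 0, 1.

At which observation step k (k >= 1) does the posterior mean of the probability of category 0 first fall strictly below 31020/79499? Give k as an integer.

obs 1: x=2 → posterior Dirichlet(11, 7/2, 16/5, 10)
obs 2: x=1 → posterior Dirichlet(11, 9/2, 16/5, 10)
obs 3: x=3 → posterior Dirichlet(11, 9/2, 16/5, 11)
obs 4: x=0 → posterior Dirichlet(12, 9/2, 16/5, 11)
obs 5: x=2 → posterior Dirichlet(12, 9/2, 21/5, 11)
obs 6: x=0 → posterior Dirichlet(13, 9/2, 21/5, 11)
obs 7: x=3 → posterior Dirichlet(13, 9/2, 21/5, 12)
obs 8: x=3 → posterior Dirichlet(13, 9/2, 21/5, 13)
obs 9: x=0 → posterior Dirichlet(14, 9/2, 21/5, 13)
obs 10: x=1 → posterior Dirichlet(14, 11/2, 21/5, 13)

k = 2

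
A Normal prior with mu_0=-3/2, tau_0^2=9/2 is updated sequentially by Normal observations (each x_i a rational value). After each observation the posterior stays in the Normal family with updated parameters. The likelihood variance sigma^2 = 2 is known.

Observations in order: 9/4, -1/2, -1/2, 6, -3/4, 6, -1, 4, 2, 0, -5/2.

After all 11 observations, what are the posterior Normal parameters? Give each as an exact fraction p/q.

obs 1: x=9/4 → posterior Normal(57/52, 18/13)
obs 2: x=-1/2 → posterior Normal(39/88, 9/11)
obs 3: x=-1/2 → posterior Normal(21/124, 18/31)
obs 4: x=6 → posterior Normal(237/160, 9/20)
obs 5: x=-3/4 → posterior Normal(15/14, 18/49)
obs 6: x=6 → posterior Normal(213/116, 9/29)
obs 7: x=-1 → posterior Normal(195/134, 18/67)
obs 8: x=4 → posterior Normal(267/152, 9/38)
obs 9: x=2 → posterior Normal(303/170, 18/85)
obs 10: x=0 → posterior Normal(303/188, 9/47)
obs 11: x=-5/2 → posterior Normal(129/103, 18/103)

mu_0=129/103, tau_0^2=18/103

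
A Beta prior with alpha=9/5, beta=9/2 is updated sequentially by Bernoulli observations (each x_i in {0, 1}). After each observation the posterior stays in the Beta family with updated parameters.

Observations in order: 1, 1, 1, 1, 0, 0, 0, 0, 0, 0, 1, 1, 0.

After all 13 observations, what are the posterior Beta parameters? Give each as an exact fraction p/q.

obs 1: x=1 → posterior Beta(14/5, 9/2)
obs 2: x=1 → posterior Beta(19/5, 9/2)
obs 3: x=1 → posterior Beta(24/5, 9/2)
obs 4: x=1 → posterior Beta(29/5, 9/2)
obs 5: x=0 → posterior Beta(29/5, 11/2)
obs 6: x=0 → posterior Beta(29/5, 13/2)
obs 7: x=0 → posterior Beta(29/5, 15/2)
obs 8: x=0 → posterior Beta(29/5, 17/2)
obs 9: x=0 → posterior Beta(29/5, 19/2)
obs 10: x=0 → posterior Beta(29/5, 21/2)
obs 11: x=1 → posterior Beta(34/5, 21/2)
obs 12: x=1 → posterior Beta(39/5, 21/2)
obs 13: x=0 → posterior Beta(39/5, 23/2)

alpha=39/5, beta=23/2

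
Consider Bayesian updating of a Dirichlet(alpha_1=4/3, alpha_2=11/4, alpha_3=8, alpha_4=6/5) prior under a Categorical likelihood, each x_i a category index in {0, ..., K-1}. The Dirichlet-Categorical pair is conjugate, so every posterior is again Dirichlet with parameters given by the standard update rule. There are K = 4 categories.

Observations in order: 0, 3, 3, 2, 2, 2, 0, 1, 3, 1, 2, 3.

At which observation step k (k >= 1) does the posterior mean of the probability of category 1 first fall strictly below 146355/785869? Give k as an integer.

obs 1: x=0 → posterior Dirichlet(7/3, 11/4, 8, 6/5)
obs 2: x=3 → posterior Dirichlet(7/3, 11/4, 8, 11/5)
obs 3: x=3 → posterior Dirichlet(7/3, 11/4, 8, 16/5)
obs 4: x=2 → posterior Dirichlet(7/3, 11/4, 9, 16/5)
obs 5: x=2 → posterior Dirichlet(7/3, 11/4, 10, 16/5)
obs 6: x=2 → posterior Dirichlet(7/3, 11/4, 11, 16/5)
obs 7: x=0 → posterior Dirichlet(10/3, 11/4, 11, 16/5)
obs 8: x=1 → posterior Dirichlet(10/3, 15/4, 11, 16/5)
obs 9: x=3 → posterior Dirichlet(10/3, 15/4, 11, 21/5)
obs 10: x=1 → posterior Dirichlet(10/3, 19/4, 11, 21/5)
obs 11: x=2 → posterior Dirichlet(10/3, 19/4, 12, 21/5)
obs 12: x=3 → posterior Dirichlet(10/3, 19/4, 12, 26/5)

k = 2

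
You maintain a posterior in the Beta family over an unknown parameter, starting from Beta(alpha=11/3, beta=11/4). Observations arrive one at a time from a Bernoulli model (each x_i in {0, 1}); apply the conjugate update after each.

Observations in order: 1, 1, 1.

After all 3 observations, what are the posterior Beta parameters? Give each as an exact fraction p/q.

alpha=20/3, beta=11/4

obs 1: x=1 → posterior Beta(14/3, 11/4)
obs 2: x=1 → posterior Beta(17/3, 11/4)
obs 3: x=1 → posterior Beta(20/3, 11/4)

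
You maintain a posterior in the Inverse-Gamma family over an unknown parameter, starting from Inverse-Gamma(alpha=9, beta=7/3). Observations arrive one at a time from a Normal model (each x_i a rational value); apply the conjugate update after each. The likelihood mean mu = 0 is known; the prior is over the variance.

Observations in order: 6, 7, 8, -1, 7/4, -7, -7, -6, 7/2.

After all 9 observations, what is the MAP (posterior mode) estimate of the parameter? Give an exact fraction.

obs 1: x=6 → posterior Inverse-Gamma(19/2, 61/3)
obs 2: x=7 → posterior Inverse-Gamma(10, 269/6)
obs 3: x=8 → posterior Inverse-Gamma(21/2, 461/6)
obs 4: x=-1 → posterior Inverse-Gamma(11, 232/3)
obs 5: x=7/4 → posterior Inverse-Gamma(23/2, 7571/96)
obs 6: x=-7 → posterior Inverse-Gamma(12, 9923/96)
obs 7: x=-7 → posterior Inverse-Gamma(25/2, 12275/96)
obs 8: x=-6 → posterior Inverse-Gamma(13, 14003/96)
obs 9: x=7/2 → posterior Inverse-Gamma(27/2, 14591/96)

14591/1392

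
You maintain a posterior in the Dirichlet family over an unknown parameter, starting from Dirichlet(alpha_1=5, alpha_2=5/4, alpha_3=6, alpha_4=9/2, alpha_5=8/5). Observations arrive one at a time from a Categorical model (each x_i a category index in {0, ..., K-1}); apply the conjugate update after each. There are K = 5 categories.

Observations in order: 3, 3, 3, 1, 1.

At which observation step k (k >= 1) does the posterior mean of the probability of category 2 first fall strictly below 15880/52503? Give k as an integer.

k = 2

obs 1: x=3 → posterior Dirichlet(5, 5/4, 6, 11/2, 8/5)
obs 2: x=3 → posterior Dirichlet(5, 5/4, 6, 13/2, 8/5)
obs 3: x=3 → posterior Dirichlet(5, 5/4, 6, 15/2, 8/5)
obs 4: x=1 → posterior Dirichlet(5, 9/4, 6, 15/2, 8/5)
obs 5: x=1 → posterior Dirichlet(5, 13/4, 6, 15/2, 8/5)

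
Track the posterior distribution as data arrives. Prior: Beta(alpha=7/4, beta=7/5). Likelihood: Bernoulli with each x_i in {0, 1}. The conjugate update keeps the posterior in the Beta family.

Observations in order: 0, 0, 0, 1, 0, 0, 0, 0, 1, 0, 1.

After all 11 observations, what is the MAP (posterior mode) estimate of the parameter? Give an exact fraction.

obs 1: x=0 → posterior Beta(7/4, 12/5)
obs 2: x=0 → posterior Beta(7/4, 17/5)
obs 3: x=0 → posterior Beta(7/4, 22/5)
obs 4: x=1 → posterior Beta(11/4, 22/5)
obs 5: x=0 → posterior Beta(11/4, 27/5)
obs 6: x=0 → posterior Beta(11/4, 32/5)
obs 7: x=0 → posterior Beta(11/4, 37/5)
obs 8: x=0 → posterior Beta(11/4, 42/5)
obs 9: x=1 → posterior Beta(15/4, 42/5)
obs 10: x=0 → posterior Beta(15/4, 47/5)
obs 11: x=1 → posterior Beta(19/4, 47/5)

25/81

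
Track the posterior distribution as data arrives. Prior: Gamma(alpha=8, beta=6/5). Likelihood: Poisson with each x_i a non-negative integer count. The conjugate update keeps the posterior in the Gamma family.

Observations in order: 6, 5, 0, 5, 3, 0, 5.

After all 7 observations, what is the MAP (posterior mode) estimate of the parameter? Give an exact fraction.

155/41

obs 1: x=6 → posterior Gamma(14, 11/5)
obs 2: x=5 → posterior Gamma(19, 16/5)
obs 3: x=0 → posterior Gamma(19, 21/5)
obs 4: x=5 → posterior Gamma(24, 26/5)
obs 5: x=3 → posterior Gamma(27, 31/5)
obs 6: x=0 → posterior Gamma(27, 36/5)
obs 7: x=5 → posterior Gamma(32, 41/5)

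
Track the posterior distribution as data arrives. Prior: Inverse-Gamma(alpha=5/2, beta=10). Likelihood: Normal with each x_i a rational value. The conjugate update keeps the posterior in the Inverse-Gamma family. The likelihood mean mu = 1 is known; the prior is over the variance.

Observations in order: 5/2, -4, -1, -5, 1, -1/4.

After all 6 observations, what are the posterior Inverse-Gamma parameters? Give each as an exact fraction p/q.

obs 1: x=5/2 → posterior Inverse-Gamma(3, 89/8)
obs 2: x=-4 → posterior Inverse-Gamma(7/2, 189/8)
obs 3: x=-1 → posterior Inverse-Gamma(4, 205/8)
obs 4: x=-5 → posterior Inverse-Gamma(9/2, 349/8)
obs 5: x=1 → posterior Inverse-Gamma(5, 349/8)
obs 6: x=-1/4 → posterior Inverse-Gamma(11/2, 1421/32)

alpha=11/2, beta=1421/32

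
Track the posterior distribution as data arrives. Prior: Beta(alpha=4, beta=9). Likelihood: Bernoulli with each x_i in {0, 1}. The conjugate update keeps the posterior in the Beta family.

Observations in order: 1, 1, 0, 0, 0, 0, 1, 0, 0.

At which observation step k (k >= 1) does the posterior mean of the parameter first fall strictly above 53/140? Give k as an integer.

k = 2

obs 1: x=1 → posterior Beta(5, 9)
obs 2: x=1 → posterior Beta(6, 9)
obs 3: x=0 → posterior Beta(6, 10)
obs 4: x=0 → posterior Beta(6, 11)
obs 5: x=0 → posterior Beta(6, 12)
obs 6: x=0 → posterior Beta(6, 13)
obs 7: x=1 → posterior Beta(7, 13)
obs 8: x=0 → posterior Beta(7, 14)
obs 9: x=0 → posterior Beta(7, 15)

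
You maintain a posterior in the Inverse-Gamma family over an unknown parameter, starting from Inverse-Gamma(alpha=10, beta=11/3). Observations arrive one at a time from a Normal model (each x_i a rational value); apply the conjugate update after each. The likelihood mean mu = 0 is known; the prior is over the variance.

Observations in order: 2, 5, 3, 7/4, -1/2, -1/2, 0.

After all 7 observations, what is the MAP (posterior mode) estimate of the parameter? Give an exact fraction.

2347/1392

obs 1: x=2 → posterior Inverse-Gamma(21/2, 17/3)
obs 2: x=5 → posterior Inverse-Gamma(11, 109/6)
obs 3: x=3 → posterior Inverse-Gamma(23/2, 68/3)
obs 4: x=7/4 → posterior Inverse-Gamma(12, 2323/96)
obs 5: x=-1/2 → posterior Inverse-Gamma(25/2, 2335/96)
obs 6: x=-1/2 → posterior Inverse-Gamma(13, 2347/96)
obs 7: x=0 → posterior Inverse-Gamma(27/2, 2347/96)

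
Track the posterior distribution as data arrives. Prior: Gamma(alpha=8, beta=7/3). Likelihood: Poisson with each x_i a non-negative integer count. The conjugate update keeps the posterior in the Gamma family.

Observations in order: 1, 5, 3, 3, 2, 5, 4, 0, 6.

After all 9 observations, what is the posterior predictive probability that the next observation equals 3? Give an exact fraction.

obs 1: x=1 → posterior Gamma(9, 10/3)
obs 2: x=5 → posterior Gamma(14, 13/3)
obs 3: x=3 → posterior Gamma(17, 16/3)
obs 4: x=3 → posterior Gamma(20, 19/3)
obs 5: x=2 → posterior Gamma(22, 22/3)
obs 6: x=5 → posterior Gamma(27, 25/3)
obs 7: x=4 → posterior Gamma(31, 28/3)
obs 8: x=0 → posterior Gamma(31, 31/3)
obs 9: x=6 → posterior Gamma(37, 34/3)

3081631097093639310279448380985456269959034233798705635393536/14449979754459785493873233887728295303248405238133803036805773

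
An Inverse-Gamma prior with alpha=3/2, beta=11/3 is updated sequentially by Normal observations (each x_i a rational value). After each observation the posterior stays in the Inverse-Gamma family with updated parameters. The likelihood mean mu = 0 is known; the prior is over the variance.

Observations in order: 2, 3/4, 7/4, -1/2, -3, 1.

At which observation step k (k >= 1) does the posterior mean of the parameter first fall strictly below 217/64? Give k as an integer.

obs 1: x=2 → posterior Inverse-Gamma(2, 17/3)
obs 2: x=3/4 → posterior Inverse-Gamma(5/2, 571/96)
obs 3: x=7/4 → posterior Inverse-Gamma(3, 359/48)
obs 4: x=-1/2 → posterior Inverse-Gamma(7/2, 365/48)
obs 5: x=-3 → posterior Inverse-Gamma(4, 581/48)
obs 6: x=1 → posterior Inverse-Gamma(9/2, 605/48)

k = 4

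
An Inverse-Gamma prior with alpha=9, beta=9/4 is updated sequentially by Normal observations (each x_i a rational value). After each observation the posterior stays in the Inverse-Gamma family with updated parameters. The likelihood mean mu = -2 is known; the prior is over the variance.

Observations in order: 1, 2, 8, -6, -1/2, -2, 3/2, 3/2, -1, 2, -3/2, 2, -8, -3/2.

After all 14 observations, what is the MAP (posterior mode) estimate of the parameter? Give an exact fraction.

967/136

obs 1: x=1 → posterior Inverse-Gamma(19/2, 27/4)
obs 2: x=2 → posterior Inverse-Gamma(10, 59/4)
obs 3: x=8 → posterior Inverse-Gamma(21/2, 259/4)
obs 4: x=-6 → posterior Inverse-Gamma(11, 291/4)
obs 5: x=-1/2 → posterior Inverse-Gamma(23/2, 591/8)
obs 6: x=-2 → posterior Inverse-Gamma(12, 591/8)
obs 7: x=3/2 → posterior Inverse-Gamma(25/2, 80)
obs 8: x=3/2 → posterior Inverse-Gamma(13, 689/8)
obs 9: x=-1 → posterior Inverse-Gamma(27/2, 693/8)
obs 10: x=2 → posterior Inverse-Gamma(14, 757/8)
obs 11: x=-3/2 → posterior Inverse-Gamma(29/2, 379/4)
obs 12: x=2 → posterior Inverse-Gamma(15, 411/4)
obs 13: x=-8 → posterior Inverse-Gamma(31/2, 483/4)
obs 14: x=-3/2 → posterior Inverse-Gamma(16, 967/8)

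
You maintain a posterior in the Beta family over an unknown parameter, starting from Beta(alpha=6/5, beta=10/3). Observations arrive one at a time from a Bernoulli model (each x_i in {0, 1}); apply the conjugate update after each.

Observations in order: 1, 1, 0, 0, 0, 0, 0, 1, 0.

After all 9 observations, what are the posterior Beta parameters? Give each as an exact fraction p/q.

obs 1: x=1 → posterior Beta(11/5, 10/3)
obs 2: x=1 → posterior Beta(16/5, 10/3)
obs 3: x=0 → posterior Beta(16/5, 13/3)
obs 4: x=0 → posterior Beta(16/5, 16/3)
obs 5: x=0 → posterior Beta(16/5, 19/3)
obs 6: x=0 → posterior Beta(16/5, 22/3)
obs 7: x=0 → posterior Beta(16/5, 25/3)
obs 8: x=1 → posterior Beta(21/5, 25/3)
obs 9: x=0 → posterior Beta(21/5, 28/3)

alpha=21/5, beta=28/3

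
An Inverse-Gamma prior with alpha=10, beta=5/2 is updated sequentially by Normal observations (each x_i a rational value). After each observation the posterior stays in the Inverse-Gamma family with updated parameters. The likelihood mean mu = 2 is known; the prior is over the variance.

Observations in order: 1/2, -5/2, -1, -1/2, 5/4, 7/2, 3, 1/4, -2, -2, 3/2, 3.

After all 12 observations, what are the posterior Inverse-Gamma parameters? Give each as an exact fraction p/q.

alpha=16, beta=663/16

obs 1: x=1/2 → posterior Inverse-Gamma(21/2, 29/8)
obs 2: x=-5/2 → posterior Inverse-Gamma(11, 55/4)
obs 3: x=-1 → posterior Inverse-Gamma(23/2, 73/4)
obs 4: x=-1/2 → posterior Inverse-Gamma(12, 171/8)
obs 5: x=5/4 → posterior Inverse-Gamma(25/2, 693/32)
obs 6: x=7/2 → posterior Inverse-Gamma(13, 729/32)
obs 7: x=3 → posterior Inverse-Gamma(27/2, 745/32)
obs 8: x=1/4 → posterior Inverse-Gamma(14, 397/16)
obs 9: x=-2 → posterior Inverse-Gamma(29/2, 525/16)
obs 10: x=-2 → posterior Inverse-Gamma(15, 653/16)
obs 11: x=3/2 → posterior Inverse-Gamma(31/2, 655/16)
obs 12: x=3 → posterior Inverse-Gamma(16, 663/16)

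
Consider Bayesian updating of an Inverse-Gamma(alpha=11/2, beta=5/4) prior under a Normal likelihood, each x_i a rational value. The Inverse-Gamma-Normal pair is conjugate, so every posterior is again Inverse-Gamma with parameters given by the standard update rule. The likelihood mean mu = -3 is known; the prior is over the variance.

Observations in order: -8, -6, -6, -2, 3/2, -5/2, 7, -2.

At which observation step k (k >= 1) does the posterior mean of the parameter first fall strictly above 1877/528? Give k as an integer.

k = 3

obs 1: x=-8 → posterior Inverse-Gamma(6, 55/4)
obs 2: x=-6 → posterior Inverse-Gamma(13/2, 73/4)
obs 3: x=-6 → posterior Inverse-Gamma(7, 91/4)
obs 4: x=-2 → posterior Inverse-Gamma(15/2, 93/4)
obs 5: x=3/2 → posterior Inverse-Gamma(8, 267/8)
obs 6: x=-5/2 → posterior Inverse-Gamma(17/2, 67/2)
obs 7: x=7 → posterior Inverse-Gamma(9, 167/2)
obs 8: x=-2 → posterior Inverse-Gamma(19/2, 84)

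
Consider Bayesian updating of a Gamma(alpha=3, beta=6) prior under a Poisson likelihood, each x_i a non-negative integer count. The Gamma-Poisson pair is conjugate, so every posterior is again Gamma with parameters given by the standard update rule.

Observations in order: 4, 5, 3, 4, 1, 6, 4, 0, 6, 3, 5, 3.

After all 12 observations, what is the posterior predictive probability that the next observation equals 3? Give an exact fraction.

1833123246150805540396583174794121917955202721770786397322477568/8663234049605954426644038200675212212900743262211018069459689001

obs 1: x=4 → posterior Gamma(7, 7)
obs 2: x=5 → posterior Gamma(12, 8)
obs 3: x=3 → posterior Gamma(15, 9)
obs 4: x=4 → posterior Gamma(19, 10)
obs 5: x=1 → posterior Gamma(20, 11)
obs 6: x=6 → posterior Gamma(26, 12)
obs 7: x=4 → posterior Gamma(30, 13)
obs 8: x=0 → posterior Gamma(30, 14)
obs 9: x=6 → posterior Gamma(36, 15)
obs 10: x=3 → posterior Gamma(39, 16)
obs 11: x=5 → posterior Gamma(44, 17)
obs 12: x=3 → posterior Gamma(47, 18)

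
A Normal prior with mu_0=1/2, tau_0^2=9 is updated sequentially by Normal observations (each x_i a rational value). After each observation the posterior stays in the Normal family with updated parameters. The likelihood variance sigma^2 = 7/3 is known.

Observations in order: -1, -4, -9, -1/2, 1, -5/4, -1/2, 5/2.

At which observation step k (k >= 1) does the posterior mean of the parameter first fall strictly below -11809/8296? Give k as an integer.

k = 2

obs 1: x=-1 → posterior Normal(-47/68, 63/34)
obs 2: x=-4 → posterior Normal(-263/122, 63/61)
obs 3: x=-9 → posterior Normal(-749/176, 63/88)
obs 4: x=-1/2 → posterior Normal(-388/115, 63/115)
obs 5: x=1 → posterior Normal(-361/142, 63/142)
obs 6: x=-5/4 → posterior Normal(-1579/676, 63/169)
obs 7: x=-1/2 → posterior Normal(-1633/784, 9/28)
obs 8: x=5/2 → posterior Normal(-1363/892, 63/223)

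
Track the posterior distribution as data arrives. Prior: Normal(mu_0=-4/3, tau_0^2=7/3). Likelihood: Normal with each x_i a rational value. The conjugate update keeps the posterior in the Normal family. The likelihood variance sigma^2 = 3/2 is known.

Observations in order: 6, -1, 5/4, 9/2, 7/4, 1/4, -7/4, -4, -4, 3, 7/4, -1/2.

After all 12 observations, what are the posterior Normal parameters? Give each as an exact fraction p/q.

mu_0=179/354, tau_0^2=7/59

obs 1: x=6 → posterior Normal(72/23, 21/23)
obs 2: x=-1 → posterior Normal(58/37, 21/37)
obs 3: x=5/4 → posterior Normal(151/102, 7/17)
obs 4: x=9/2 → posterior Normal(277/130, 21/65)
obs 5: x=7/4 → posterior Normal(163/79, 21/79)
obs 6: x=1/4 → posterior Normal(111/62, 7/31)
obs 7: x=-7/4 → posterior Normal(142/107, 21/107)
obs 8: x=-4 → posterior Normal(86/121, 21/121)
obs 9: x=-4 → posterior Normal(2/9, 7/45)
obs 10: x=3 → posterior Normal(72/149, 21/149)
obs 11: x=7/4 → posterior Normal(193/326, 21/163)
obs 12: x=-1/2 → posterior Normal(179/354, 7/59)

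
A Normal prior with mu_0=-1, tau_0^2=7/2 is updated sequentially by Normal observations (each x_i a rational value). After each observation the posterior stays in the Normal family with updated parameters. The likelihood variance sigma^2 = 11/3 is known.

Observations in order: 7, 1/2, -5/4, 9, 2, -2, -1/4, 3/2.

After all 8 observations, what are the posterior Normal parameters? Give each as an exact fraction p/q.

mu_0=649/380, tau_0^2=77/190

obs 1: x=7 → posterior Normal(125/43, 77/43)
obs 2: x=1/2 → posterior Normal(271/128, 77/64)
obs 3: x=-5/4 → posterior Normal(437/340, 77/85)
obs 4: x=9 → posterior Normal(1193/424, 77/106)
obs 5: x=2 → posterior Normal(1361/508, 77/127)
obs 6: x=-2 → posterior Normal(1193/592, 77/148)
obs 7: x=-1/4 → posterior Normal(293/169, 77/169)
obs 8: x=3/2 → posterior Normal(649/380, 77/190)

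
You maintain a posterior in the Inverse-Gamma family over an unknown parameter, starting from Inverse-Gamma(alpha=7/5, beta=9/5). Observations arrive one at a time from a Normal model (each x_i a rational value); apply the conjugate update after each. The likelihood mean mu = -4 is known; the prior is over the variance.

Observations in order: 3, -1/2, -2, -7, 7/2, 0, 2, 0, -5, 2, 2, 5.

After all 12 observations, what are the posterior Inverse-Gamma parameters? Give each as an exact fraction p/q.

alpha=37/5, beta=3561/20

obs 1: x=3 → posterior Inverse-Gamma(19/10, 263/10)
obs 2: x=-1/2 → posterior Inverse-Gamma(12/5, 1297/40)
obs 3: x=-2 → posterior Inverse-Gamma(29/10, 1377/40)
obs 4: x=-7 → posterior Inverse-Gamma(17/5, 1557/40)
obs 5: x=7/2 → posterior Inverse-Gamma(39/10, 1341/20)
obs 6: x=0 → posterior Inverse-Gamma(22/5, 1501/20)
obs 7: x=2 → posterior Inverse-Gamma(49/10, 1861/20)
obs 8: x=0 → posterior Inverse-Gamma(27/5, 2021/20)
obs 9: x=-5 → posterior Inverse-Gamma(59/10, 2031/20)
obs 10: x=2 → posterior Inverse-Gamma(32/5, 2391/20)
obs 11: x=2 → posterior Inverse-Gamma(69/10, 2751/20)
obs 12: x=5 → posterior Inverse-Gamma(37/5, 3561/20)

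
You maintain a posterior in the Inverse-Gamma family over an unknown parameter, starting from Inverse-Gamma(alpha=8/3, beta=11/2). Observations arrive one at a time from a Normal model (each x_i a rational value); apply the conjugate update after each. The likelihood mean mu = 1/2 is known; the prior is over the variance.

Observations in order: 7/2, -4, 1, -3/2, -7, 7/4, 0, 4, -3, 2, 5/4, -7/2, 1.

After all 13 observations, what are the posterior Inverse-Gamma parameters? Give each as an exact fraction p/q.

alpha=55/6, beta=1169/16

obs 1: x=7/2 → posterior Inverse-Gamma(19/6, 10)
obs 2: x=-4 → posterior Inverse-Gamma(11/3, 161/8)
obs 3: x=1 → posterior Inverse-Gamma(25/6, 81/4)
obs 4: x=-3/2 → posterior Inverse-Gamma(14/3, 89/4)
obs 5: x=-7 → posterior Inverse-Gamma(31/6, 403/8)
obs 6: x=7/4 → posterior Inverse-Gamma(17/3, 1637/32)
obs 7: x=0 → posterior Inverse-Gamma(37/6, 1641/32)
obs 8: x=4 → posterior Inverse-Gamma(20/3, 1837/32)
obs 9: x=-3 → posterior Inverse-Gamma(43/6, 2033/32)
obs 10: x=2 → posterior Inverse-Gamma(23/3, 2069/32)
obs 11: x=5/4 → posterior Inverse-Gamma(49/6, 1039/16)
obs 12: x=-7/2 → posterior Inverse-Gamma(26/3, 1167/16)
obs 13: x=1 → posterior Inverse-Gamma(55/6, 1169/16)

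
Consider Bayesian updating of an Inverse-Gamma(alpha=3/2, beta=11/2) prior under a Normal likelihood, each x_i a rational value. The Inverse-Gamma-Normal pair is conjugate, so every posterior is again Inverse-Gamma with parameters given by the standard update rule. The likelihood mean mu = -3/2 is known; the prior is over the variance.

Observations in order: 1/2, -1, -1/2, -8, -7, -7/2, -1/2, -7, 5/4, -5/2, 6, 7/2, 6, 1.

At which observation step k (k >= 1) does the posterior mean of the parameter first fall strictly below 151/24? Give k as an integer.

obs 1: x=1/2 → posterior Inverse-Gamma(2, 15/2)
obs 2: x=-1 → posterior Inverse-Gamma(5/2, 61/8)
obs 3: x=-1/2 → posterior Inverse-Gamma(3, 65/8)
obs 4: x=-8 → posterior Inverse-Gamma(7/2, 117/4)
obs 5: x=-7 → posterior Inverse-Gamma(4, 355/8)
obs 6: x=-7/2 → posterior Inverse-Gamma(9/2, 371/8)
obs 7: x=-1/2 → posterior Inverse-Gamma(5, 375/8)
obs 8: x=-7 → posterior Inverse-Gamma(11/2, 62)
obs 9: x=5/4 → posterior Inverse-Gamma(6, 2105/32)
obs 10: x=-5/2 → posterior Inverse-Gamma(13/2, 2121/32)
obs 11: x=6 → posterior Inverse-Gamma(7, 3021/32)
obs 12: x=7/2 → posterior Inverse-Gamma(15/2, 3421/32)
obs 13: x=6 → posterior Inverse-Gamma(8, 4321/32)
obs 14: x=1 → posterior Inverse-Gamma(17/2, 4421/32)

k = 2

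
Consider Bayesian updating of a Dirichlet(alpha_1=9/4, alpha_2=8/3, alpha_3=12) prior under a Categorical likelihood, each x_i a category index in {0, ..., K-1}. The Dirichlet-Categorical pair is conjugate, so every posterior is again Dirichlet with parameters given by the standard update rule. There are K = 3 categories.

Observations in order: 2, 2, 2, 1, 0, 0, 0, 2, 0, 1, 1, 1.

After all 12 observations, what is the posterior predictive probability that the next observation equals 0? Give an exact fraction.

obs 1: x=2 → posterior Dirichlet(9/4, 8/3, 13)
obs 2: x=2 → posterior Dirichlet(9/4, 8/3, 14)
obs 3: x=2 → posterior Dirichlet(9/4, 8/3, 15)
obs 4: x=1 → posterior Dirichlet(9/4, 11/3, 15)
obs 5: x=0 → posterior Dirichlet(13/4, 11/3, 15)
obs 6: x=0 → posterior Dirichlet(17/4, 11/3, 15)
obs 7: x=0 → posterior Dirichlet(21/4, 11/3, 15)
obs 8: x=2 → posterior Dirichlet(21/4, 11/3, 16)
obs 9: x=0 → posterior Dirichlet(25/4, 11/3, 16)
obs 10: x=1 → posterior Dirichlet(25/4, 14/3, 16)
obs 11: x=1 → posterior Dirichlet(25/4, 17/3, 16)
obs 12: x=1 → posterior Dirichlet(25/4, 20/3, 16)

75/347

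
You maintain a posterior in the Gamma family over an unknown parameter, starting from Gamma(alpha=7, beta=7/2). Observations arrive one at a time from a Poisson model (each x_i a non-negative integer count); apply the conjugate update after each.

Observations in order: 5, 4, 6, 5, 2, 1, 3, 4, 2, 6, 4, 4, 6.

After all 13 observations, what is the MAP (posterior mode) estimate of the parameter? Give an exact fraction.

116/33

obs 1: x=5 → posterior Gamma(12, 9/2)
obs 2: x=4 → posterior Gamma(16, 11/2)
obs 3: x=6 → posterior Gamma(22, 13/2)
obs 4: x=5 → posterior Gamma(27, 15/2)
obs 5: x=2 → posterior Gamma(29, 17/2)
obs 6: x=1 → posterior Gamma(30, 19/2)
obs 7: x=3 → posterior Gamma(33, 21/2)
obs 8: x=4 → posterior Gamma(37, 23/2)
obs 9: x=2 → posterior Gamma(39, 25/2)
obs 10: x=6 → posterior Gamma(45, 27/2)
obs 11: x=4 → posterior Gamma(49, 29/2)
obs 12: x=4 → posterior Gamma(53, 31/2)
obs 13: x=6 → posterior Gamma(59, 33/2)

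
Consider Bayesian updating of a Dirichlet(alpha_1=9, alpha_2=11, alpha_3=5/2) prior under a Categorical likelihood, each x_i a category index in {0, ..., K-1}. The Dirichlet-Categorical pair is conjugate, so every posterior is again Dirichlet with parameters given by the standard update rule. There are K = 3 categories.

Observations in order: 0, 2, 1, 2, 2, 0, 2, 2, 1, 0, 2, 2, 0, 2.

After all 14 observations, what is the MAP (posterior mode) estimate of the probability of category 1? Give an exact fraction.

24/67

obs 1: x=0 → posterior Dirichlet(10, 11, 5/2)
obs 2: x=2 → posterior Dirichlet(10, 11, 7/2)
obs 3: x=1 → posterior Dirichlet(10, 12, 7/2)
obs 4: x=2 → posterior Dirichlet(10, 12, 9/2)
obs 5: x=2 → posterior Dirichlet(10, 12, 11/2)
obs 6: x=0 → posterior Dirichlet(11, 12, 11/2)
obs 7: x=2 → posterior Dirichlet(11, 12, 13/2)
obs 8: x=2 → posterior Dirichlet(11, 12, 15/2)
obs 9: x=1 → posterior Dirichlet(11, 13, 15/2)
obs 10: x=0 → posterior Dirichlet(12, 13, 15/2)
obs 11: x=2 → posterior Dirichlet(12, 13, 17/2)
obs 12: x=2 → posterior Dirichlet(12, 13, 19/2)
obs 13: x=0 → posterior Dirichlet(13, 13, 19/2)
obs 14: x=2 → posterior Dirichlet(13, 13, 21/2)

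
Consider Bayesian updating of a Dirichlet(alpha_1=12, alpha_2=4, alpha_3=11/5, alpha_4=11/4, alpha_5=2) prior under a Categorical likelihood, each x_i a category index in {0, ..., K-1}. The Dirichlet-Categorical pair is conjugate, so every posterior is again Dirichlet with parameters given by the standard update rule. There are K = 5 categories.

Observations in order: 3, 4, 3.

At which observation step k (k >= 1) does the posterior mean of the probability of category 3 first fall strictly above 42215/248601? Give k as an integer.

k = 3

obs 1: x=3 → posterior Dirichlet(12, 4, 11/5, 15/4, 2)
obs 2: x=4 → posterior Dirichlet(12, 4, 11/5, 15/4, 3)
obs 3: x=3 → posterior Dirichlet(12, 4, 11/5, 19/4, 3)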